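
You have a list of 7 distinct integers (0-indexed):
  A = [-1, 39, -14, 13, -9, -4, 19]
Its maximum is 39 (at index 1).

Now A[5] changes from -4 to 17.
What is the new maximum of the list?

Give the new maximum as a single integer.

Answer: 39

Derivation:
Old max = 39 (at index 1)
Change: A[5] -4 -> 17
Changed element was NOT the old max.
  New max = max(old_max, new_val) = max(39, 17) = 39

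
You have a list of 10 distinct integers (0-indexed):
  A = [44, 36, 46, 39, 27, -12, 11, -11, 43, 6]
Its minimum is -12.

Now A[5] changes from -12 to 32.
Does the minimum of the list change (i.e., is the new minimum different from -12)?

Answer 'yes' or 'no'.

Old min = -12
Change: A[5] -12 -> 32
Changed element was the min; new min must be rechecked.
New min = -11; changed? yes

Answer: yes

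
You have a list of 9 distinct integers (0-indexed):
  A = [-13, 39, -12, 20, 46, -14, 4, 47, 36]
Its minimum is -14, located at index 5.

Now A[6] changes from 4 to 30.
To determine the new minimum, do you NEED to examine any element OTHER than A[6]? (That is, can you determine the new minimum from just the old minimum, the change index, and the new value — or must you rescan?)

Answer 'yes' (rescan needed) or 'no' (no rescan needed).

Answer: no

Derivation:
Old min = -14 at index 5
Change at index 6: 4 -> 30
Index 6 was NOT the min. New min = min(-14, 30). No rescan of other elements needed.
Needs rescan: no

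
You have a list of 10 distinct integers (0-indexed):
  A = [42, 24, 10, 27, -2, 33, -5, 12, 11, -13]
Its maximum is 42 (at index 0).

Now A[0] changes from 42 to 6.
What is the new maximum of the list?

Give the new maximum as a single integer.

Answer: 33

Derivation:
Old max = 42 (at index 0)
Change: A[0] 42 -> 6
Changed element WAS the max -> may need rescan.
  Max of remaining elements: 33
  New max = max(6, 33) = 33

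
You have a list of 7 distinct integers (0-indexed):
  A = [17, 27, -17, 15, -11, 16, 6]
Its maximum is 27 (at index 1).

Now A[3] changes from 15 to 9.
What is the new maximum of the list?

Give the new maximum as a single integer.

Old max = 27 (at index 1)
Change: A[3] 15 -> 9
Changed element was NOT the old max.
  New max = max(old_max, new_val) = max(27, 9) = 27

Answer: 27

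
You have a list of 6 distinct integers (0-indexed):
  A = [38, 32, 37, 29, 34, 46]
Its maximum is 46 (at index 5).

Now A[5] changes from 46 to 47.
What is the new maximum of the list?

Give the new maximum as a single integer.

Old max = 46 (at index 5)
Change: A[5] 46 -> 47
Changed element WAS the max -> may need rescan.
  Max of remaining elements: 38
  New max = max(47, 38) = 47

Answer: 47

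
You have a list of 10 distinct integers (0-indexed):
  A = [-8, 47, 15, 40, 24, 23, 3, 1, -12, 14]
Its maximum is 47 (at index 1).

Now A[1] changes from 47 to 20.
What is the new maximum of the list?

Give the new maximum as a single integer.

Answer: 40

Derivation:
Old max = 47 (at index 1)
Change: A[1] 47 -> 20
Changed element WAS the max -> may need rescan.
  Max of remaining elements: 40
  New max = max(20, 40) = 40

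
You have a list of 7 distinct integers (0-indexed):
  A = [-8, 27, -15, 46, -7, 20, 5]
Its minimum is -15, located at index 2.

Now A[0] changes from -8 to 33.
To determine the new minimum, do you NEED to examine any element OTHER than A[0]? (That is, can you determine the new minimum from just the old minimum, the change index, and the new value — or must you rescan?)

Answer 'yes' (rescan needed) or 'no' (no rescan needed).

Answer: no

Derivation:
Old min = -15 at index 2
Change at index 0: -8 -> 33
Index 0 was NOT the min. New min = min(-15, 33). No rescan of other elements needed.
Needs rescan: no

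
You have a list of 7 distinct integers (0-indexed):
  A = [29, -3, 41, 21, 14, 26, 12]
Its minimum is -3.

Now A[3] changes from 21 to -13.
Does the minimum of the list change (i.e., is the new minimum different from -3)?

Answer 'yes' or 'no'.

Answer: yes

Derivation:
Old min = -3
Change: A[3] 21 -> -13
Changed element was NOT the min; min changes only if -13 < -3.
New min = -13; changed? yes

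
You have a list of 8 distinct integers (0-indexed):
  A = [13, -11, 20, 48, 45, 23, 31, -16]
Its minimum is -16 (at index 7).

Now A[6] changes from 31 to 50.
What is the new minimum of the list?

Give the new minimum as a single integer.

Old min = -16 (at index 7)
Change: A[6] 31 -> 50
Changed element was NOT the old min.
  New min = min(old_min, new_val) = min(-16, 50) = -16

Answer: -16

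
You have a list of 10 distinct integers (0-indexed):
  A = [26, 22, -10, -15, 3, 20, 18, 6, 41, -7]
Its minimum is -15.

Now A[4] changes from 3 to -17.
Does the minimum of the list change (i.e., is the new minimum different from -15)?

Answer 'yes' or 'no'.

Old min = -15
Change: A[4] 3 -> -17
Changed element was NOT the min; min changes only if -17 < -15.
New min = -17; changed? yes

Answer: yes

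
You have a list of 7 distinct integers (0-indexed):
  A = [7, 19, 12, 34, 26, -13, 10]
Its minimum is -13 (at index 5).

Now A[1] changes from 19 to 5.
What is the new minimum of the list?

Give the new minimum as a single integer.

Old min = -13 (at index 5)
Change: A[1] 19 -> 5
Changed element was NOT the old min.
  New min = min(old_min, new_val) = min(-13, 5) = -13

Answer: -13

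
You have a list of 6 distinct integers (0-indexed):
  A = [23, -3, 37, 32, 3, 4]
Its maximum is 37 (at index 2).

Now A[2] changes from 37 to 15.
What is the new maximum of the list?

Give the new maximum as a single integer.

Old max = 37 (at index 2)
Change: A[2] 37 -> 15
Changed element WAS the max -> may need rescan.
  Max of remaining elements: 32
  New max = max(15, 32) = 32

Answer: 32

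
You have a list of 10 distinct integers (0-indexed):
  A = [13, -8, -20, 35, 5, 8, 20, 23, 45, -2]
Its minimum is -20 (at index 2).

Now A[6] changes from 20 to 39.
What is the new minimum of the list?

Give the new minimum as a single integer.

Old min = -20 (at index 2)
Change: A[6] 20 -> 39
Changed element was NOT the old min.
  New min = min(old_min, new_val) = min(-20, 39) = -20

Answer: -20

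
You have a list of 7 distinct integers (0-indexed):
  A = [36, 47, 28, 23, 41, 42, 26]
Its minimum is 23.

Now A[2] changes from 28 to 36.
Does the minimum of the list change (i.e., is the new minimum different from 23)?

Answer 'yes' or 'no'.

Answer: no

Derivation:
Old min = 23
Change: A[2] 28 -> 36
Changed element was NOT the min; min changes only if 36 < 23.
New min = 23; changed? no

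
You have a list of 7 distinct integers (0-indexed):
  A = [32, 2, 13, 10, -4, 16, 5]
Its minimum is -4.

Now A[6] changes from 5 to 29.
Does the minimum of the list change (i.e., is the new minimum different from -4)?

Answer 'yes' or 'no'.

Old min = -4
Change: A[6] 5 -> 29
Changed element was NOT the min; min changes only if 29 < -4.
New min = -4; changed? no

Answer: no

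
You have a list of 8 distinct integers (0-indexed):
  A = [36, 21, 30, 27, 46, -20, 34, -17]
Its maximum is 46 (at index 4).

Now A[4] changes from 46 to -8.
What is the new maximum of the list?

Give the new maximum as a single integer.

Old max = 46 (at index 4)
Change: A[4] 46 -> -8
Changed element WAS the max -> may need rescan.
  Max of remaining elements: 36
  New max = max(-8, 36) = 36

Answer: 36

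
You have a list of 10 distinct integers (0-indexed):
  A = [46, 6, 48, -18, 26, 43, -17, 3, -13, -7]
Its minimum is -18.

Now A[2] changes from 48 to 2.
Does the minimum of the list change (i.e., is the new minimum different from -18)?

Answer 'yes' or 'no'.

Old min = -18
Change: A[2] 48 -> 2
Changed element was NOT the min; min changes only if 2 < -18.
New min = -18; changed? no

Answer: no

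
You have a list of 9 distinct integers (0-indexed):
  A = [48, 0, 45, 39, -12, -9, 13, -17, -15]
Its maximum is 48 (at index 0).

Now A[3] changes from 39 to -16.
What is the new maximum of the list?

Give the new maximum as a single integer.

Old max = 48 (at index 0)
Change: A[3] 39 -> -16
Changed element was NOT the old max.
  New max = max(old_max, new_val) = max(48, -16) = 48

Answer: 48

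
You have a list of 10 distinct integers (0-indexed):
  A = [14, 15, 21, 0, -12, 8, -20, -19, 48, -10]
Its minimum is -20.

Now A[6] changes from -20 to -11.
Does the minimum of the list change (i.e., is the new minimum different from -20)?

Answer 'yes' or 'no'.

Answer: yes

Derivation:
Old min = -20
Change: A[6] -20 -> -11
Changed element was the min; new min must be rechecked.
New min = -19; changed? yes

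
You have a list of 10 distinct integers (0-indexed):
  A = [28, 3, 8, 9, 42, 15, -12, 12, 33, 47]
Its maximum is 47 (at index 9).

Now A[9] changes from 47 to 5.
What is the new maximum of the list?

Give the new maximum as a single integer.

Answer: 42

Derivation:
Old max = 47 (at index 9)
Change: A[9] 47 -> 5
Changed element WAS the max -> may need rescan.
  Max of remaining elements: 42
  New max = max(5, 42) = 42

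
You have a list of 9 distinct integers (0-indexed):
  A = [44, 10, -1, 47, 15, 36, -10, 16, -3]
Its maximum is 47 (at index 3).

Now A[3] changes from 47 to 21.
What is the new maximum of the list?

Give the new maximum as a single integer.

Answer: 44

Derivation:
Old max = 47 (at index 3)
Change: A[3] 47 -> 21
Changed element WAS the max -> may need rescan.
  Max of remaining elements: 44
  New max = max(21, 44) = 44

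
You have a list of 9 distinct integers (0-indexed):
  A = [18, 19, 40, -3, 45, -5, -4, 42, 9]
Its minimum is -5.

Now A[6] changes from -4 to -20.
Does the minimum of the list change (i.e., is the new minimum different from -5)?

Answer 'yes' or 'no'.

Old min = -5
Change: A[6] -4 -> -20
Changed element was NOT the min; min changes only if -20 < -5.
New min = -20; changed? yes

Answer: yes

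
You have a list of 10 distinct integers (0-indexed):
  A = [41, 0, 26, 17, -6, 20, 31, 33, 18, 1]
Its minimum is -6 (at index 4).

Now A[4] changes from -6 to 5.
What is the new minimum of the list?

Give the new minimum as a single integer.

Old min = -6 (at index 4)
Change: A[4] -6 -> 5
Changed element WAS the min. Need to check: is 5 still <= all others?
  Min of remaining elements: 0
  New min = min(5, 0) = 0

Answer: 0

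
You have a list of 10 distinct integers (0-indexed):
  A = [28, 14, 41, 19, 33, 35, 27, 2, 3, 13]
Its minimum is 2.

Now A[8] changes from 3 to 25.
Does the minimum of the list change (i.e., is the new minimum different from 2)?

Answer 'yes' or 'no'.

Old min = 2
Change: A[8] 3 -> 25
Changed element was NOT the min; min changes only if 25 < 2.
New min = 2; changed? no

Answer: no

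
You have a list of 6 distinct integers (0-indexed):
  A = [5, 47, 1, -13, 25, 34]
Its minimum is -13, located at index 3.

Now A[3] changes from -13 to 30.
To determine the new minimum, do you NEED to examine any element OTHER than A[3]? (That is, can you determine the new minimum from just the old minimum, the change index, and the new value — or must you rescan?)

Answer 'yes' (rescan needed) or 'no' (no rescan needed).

Answer: yes

Derivation:
Old min = -13 at index 3
Change at index 3: -13 -> 30
Index 3 WAS the min and new value 30 > old min -13. Must rescan other elements to find the new min.
Needs rescan: yes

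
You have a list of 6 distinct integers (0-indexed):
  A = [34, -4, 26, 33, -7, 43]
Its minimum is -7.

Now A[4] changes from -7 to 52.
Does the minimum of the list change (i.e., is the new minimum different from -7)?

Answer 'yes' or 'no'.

Old min = -7
Change: A[4] -7 -> 52
Changed element was the min; new min must be rechecked.
New min = -4; changed? yes

Answer: yes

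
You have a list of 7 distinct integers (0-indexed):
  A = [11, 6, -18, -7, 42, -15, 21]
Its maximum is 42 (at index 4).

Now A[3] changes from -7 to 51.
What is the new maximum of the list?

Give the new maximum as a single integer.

Answer: 51

Derivation:
Old max = 42 (at index 4)
Change: A[3] -7 -> 51
Changed element was NOT the old max.
  New max = max(old_max, new_val) = max(42, 51) = 51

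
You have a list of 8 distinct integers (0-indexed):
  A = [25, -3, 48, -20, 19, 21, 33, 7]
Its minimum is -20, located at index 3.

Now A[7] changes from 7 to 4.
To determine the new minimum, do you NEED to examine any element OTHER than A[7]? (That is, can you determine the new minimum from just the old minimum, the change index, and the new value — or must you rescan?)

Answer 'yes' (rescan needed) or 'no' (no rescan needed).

Old min = -20 at index 3
Change at index 7: 7 -> 4
Index 7 was NOT the min. New min = min(-20, 4). No rescan of other elements needed.
Needs rescan: no

Answer: no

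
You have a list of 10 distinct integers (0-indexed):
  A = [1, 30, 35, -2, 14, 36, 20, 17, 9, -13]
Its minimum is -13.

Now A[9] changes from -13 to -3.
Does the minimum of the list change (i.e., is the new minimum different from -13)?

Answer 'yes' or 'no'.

Old min = -13
Change: A[9] -13 -> -3
Changed element was the min; new min must be rechecked.
New min = -3; changed? yes

Answer: yes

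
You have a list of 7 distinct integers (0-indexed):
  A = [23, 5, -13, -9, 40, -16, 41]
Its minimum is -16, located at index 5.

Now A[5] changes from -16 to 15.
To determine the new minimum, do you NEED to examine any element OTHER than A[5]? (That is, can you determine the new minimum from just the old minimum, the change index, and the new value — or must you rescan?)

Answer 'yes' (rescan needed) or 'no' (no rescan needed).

Old min = -16 at index 5
Change at index 5: -16 -> 15
Index 5 WAS the min and new value 15 > old min -16. Must rescan other elements to find the new min.
Needs rescan: yes

Answer: yes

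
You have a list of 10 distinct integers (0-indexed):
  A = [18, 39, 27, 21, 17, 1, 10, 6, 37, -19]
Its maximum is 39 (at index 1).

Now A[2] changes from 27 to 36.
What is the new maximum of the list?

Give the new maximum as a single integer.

Old max = 39 (at index 1)
Change: A[2] 27 -> 36
Changed element was NOT the old max.
  New max = max(old_max, new_val) = max(39, 36) = 39

Answer: 39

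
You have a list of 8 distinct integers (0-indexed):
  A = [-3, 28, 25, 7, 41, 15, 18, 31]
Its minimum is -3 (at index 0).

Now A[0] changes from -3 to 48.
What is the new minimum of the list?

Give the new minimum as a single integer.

Old min = -3 (at index 0)
Change: A[0] -3 -> 48
Changed element WAS the min. Need to check: is 48 still <= all others?
  Min of remaining elements: 7
  New min = min(48, 7) = 7

Answer: 7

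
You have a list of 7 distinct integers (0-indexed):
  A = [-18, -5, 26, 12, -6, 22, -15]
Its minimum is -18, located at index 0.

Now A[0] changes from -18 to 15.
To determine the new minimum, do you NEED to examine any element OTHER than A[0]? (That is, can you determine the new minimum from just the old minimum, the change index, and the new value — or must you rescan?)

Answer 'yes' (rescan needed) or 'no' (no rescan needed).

Old min = -18 at index 0
Change at index 0: -18 -> 15
Index 0 WAS the min and new value 15 > old min -18. Must rescan other elements to find the new min.
Needs rescan: yes

Answer: yes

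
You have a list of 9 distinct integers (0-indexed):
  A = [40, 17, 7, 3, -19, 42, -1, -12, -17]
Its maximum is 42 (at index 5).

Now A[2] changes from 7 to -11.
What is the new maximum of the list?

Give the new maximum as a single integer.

Answer: 42

Derivation:
Old max = 42 (at index 5)
Change: A[2] 7 -> -11
Changed element was NOT the old max.
  New max = max(old_max, new_val) = max(42, -11) = 42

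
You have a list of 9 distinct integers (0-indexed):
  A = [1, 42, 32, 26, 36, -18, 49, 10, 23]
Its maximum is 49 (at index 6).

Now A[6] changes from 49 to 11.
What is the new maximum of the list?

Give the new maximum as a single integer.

Answer: 42

Derivation:
Old max = 49 (at index 6)
Change: A[6] 49 -> 11
Changed element WAS the max -> may need rescan.
  Max of remaining elements: 42
  New max = max(11, 42) = 42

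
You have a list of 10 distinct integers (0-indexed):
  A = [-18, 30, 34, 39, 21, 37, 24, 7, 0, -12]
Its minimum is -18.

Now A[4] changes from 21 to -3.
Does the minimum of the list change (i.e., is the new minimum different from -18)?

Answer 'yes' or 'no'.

Answer: no

Derivation:
Old min = -18
Change: A[4] 21 -> -3
Changed element was NOT the min; min changes only if -3 < -18.
New min = -18; changed? no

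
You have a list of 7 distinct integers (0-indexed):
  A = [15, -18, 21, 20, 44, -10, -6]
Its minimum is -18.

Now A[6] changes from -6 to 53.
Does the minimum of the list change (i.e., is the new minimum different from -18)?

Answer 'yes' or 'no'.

Old min = -18
Change: A[6] -6 -> 53
Changed element was NOT the min; min changes only if 53 < -18.
New min = -18; changed? no

Answer: no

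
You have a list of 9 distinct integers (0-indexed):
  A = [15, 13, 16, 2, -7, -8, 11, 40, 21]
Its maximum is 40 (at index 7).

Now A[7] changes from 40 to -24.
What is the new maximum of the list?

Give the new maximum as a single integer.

Old max = 40 (at index 7)
Change: A[7] 40 -> -24
Changed element WAS the max -> may need rescan.
  Max of remaining elements: 21
  New max = max(-24, 21) = 21

Answer: 21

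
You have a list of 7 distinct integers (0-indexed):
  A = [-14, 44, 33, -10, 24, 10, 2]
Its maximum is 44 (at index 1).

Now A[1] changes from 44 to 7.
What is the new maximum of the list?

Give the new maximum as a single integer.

Old max = 44 (at index 1)
Change: A[1] 44 -> 7
Changed element WAS the max -> may need rescan.
  Max of remaining elements: 33
  New max = max(7, 33) = 33

Answer: 33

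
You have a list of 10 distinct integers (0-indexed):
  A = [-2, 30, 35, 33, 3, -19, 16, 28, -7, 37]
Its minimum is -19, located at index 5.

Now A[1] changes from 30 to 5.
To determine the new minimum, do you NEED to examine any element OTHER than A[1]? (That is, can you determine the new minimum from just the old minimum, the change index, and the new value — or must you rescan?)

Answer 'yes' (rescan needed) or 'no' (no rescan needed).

Old min = -19 at index 5
Change at index 1: 30 -> 5
Index 1 was NOT the min. New min = min(-19, 5). No rescan of other elements needed.
Needs rescan: no

Answer: no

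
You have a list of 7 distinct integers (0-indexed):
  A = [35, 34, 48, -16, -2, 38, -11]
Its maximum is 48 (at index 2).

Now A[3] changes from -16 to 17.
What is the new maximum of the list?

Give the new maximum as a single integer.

Answer: 48

Derivation:
Old max = 48 (at index 2)
Change: A[3] -16 -> 17
Changed element was NOT the old max.
  New max = max(old_max, new_val) = max(48, 17) = 48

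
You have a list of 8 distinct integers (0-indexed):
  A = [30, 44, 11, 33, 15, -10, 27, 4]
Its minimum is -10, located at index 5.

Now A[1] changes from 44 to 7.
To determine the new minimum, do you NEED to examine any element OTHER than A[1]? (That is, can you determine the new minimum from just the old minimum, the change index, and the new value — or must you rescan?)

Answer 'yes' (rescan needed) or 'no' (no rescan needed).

Answer: no

Derivation:
Old min = -10 at index 5
Change at index 1: 44 -> 7
Index 1 was NOT the min. New min = min(-10, 7). No rescan of other elements needed.
Needs rescan: no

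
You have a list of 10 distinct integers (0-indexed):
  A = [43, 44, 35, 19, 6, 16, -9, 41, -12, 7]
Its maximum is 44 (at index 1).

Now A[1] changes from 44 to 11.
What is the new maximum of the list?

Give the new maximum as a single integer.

Old max = 44 (at index 1)
Change: A[1] 44 -> 11
Changed element WAS the max -> may need rescan.
  Max of remaining elements: 43
  New max = max(11, 43) = 43

Answer: 43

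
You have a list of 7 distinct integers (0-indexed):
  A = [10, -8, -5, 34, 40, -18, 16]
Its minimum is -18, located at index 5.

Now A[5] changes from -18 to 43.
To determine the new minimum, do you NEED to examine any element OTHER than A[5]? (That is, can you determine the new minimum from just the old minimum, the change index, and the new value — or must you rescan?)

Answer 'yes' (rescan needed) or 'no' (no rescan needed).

Answer: yes

Derivation:
Old min = -18 at index 5
Change at index 5: -18 -> 43
Index 5 WAS the min and new value 43 > old min -18. Must rescan other elements to find the new min.
Needs rescan: yes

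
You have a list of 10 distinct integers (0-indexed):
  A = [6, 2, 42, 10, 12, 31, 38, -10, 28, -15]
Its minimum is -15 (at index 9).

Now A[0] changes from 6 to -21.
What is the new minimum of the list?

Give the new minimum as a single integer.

Old min = -15 (at index 9)
Change: A[0] 6 -> -21
Changed element was NOT the old min.
  New min = min(old_min, new_val) = min(-15, -21) = -21

Answer: -21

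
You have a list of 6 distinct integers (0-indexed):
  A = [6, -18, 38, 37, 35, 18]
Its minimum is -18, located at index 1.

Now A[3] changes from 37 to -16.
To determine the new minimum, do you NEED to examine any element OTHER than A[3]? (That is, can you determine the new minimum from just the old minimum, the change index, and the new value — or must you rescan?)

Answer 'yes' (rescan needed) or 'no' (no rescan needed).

Answer: no

Derivation:
Old min = -18 at index 1
Change at index 3: 37 -> -16
Index 3 was NOT the min. New min = min(-18, -16). No rescan of other elements needed.
Needs rescan: no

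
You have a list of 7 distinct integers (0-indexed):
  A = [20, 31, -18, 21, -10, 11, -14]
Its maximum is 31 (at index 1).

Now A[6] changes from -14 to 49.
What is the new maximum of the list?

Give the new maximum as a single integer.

Old max = 31 (at index 1)
Change: A[6] -14 -> 49
Changed element was NOT the old max.
  New max = max(old_max, new_val) = max(31, 49) = 49

Answer: 49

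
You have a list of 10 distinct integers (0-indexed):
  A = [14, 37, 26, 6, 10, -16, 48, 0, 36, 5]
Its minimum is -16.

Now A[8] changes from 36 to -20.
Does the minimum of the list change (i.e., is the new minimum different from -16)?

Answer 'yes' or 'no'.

Answer: yes

Derivation:
Old min = -16
Change: A[8] 36 -> -20
Changed element was NOT the min; min changes only if -20 < -16.
New min = -20; changed? yes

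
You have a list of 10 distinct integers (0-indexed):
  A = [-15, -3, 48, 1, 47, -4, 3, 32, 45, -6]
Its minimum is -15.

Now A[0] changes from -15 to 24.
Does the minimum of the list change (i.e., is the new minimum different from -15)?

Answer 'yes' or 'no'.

Old min = -15
Change: A[0] -15 -> 24
Changed element was the min; new min must be rechecked.
New min = -6; changed? yes

Answer: yes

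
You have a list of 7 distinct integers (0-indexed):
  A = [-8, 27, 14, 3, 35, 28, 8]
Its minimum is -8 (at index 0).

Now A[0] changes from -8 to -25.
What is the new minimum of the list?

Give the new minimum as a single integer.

Old min = -8 (at index 0)
Change: A[0] -8 -> -25
Changed element WAS the min. Need to check: is -25 still <= all others?
  Min of remaining elements: 3
  New min = min(-25, 3) = -25

Answer: -25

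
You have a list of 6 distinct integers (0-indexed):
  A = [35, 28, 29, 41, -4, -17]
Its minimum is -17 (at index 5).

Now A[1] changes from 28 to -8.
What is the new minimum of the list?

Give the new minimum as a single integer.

Answer: -17

Derivation:
Old min = -17 (at index 5)
Change: A[1] 28 -> -8
Changed element was NOT the old min.
  New min = min(old_min, new_val) = min(-17, -8) = -17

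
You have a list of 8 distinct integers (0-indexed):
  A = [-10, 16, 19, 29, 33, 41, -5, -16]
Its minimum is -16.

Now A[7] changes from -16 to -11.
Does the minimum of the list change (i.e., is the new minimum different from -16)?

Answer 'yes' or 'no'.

Answer: yes

Derivation:
Old min = -16
Change: A[7] -16 -> -11
Changed element was the min; new min must be rechecked.
New min = -11; changed? yes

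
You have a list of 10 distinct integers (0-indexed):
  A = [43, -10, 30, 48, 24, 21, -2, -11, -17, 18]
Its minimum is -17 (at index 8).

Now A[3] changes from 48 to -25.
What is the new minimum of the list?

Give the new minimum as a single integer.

Answer: -25

Derivation:
Old min = -17 (at index 8)
Change: A[3] 48 -> -25
Changed element was NOT the old min.
  New min = min(old_min, new_val) = min(-17, -25) = -25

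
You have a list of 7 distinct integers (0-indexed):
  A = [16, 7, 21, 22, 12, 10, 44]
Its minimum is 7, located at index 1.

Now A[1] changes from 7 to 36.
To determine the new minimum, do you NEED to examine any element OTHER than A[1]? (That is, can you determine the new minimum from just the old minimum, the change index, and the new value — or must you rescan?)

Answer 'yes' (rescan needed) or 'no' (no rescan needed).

Answer: yes

Derivation:
Old min = 7 at index 1
Change at index 1: 7 -> 36
Index 1 WAS the min and new value 36 > old min 7. Must rescan other elements to find the new min.
Needs rescan: yes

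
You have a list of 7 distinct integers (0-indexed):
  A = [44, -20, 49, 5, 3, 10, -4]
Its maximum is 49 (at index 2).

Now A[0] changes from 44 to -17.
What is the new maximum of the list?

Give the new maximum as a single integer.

Old max = 49 (at index 2)
Change: A[0] 44 -> -17
Changed element was NOT the old max.
  New max = max(old_max, new_val) = max(49, -17) = 49

Answer: 49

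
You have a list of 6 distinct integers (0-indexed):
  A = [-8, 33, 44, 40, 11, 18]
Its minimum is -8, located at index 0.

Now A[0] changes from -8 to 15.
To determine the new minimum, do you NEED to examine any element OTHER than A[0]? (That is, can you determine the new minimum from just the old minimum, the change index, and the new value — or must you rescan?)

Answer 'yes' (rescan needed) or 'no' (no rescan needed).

Answer: yes

Derivation:
Old min = -8 at index 0
Change at index 0: -8 -> 15
Index 0 WAS the min and new value 15 > old min -8. Must rescan other elements to find the new min.
Needs rescan: yes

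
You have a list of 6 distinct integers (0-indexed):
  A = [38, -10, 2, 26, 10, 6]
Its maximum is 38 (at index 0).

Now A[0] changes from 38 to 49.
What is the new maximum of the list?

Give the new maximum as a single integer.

Old max = 38 (at index 0)
Change: A[0] 38 -> 49
Changed element WAS the max -> may need rescan.
  Max of remaining elements: 26
  New max = max(49, 26) = 49

Answer: 49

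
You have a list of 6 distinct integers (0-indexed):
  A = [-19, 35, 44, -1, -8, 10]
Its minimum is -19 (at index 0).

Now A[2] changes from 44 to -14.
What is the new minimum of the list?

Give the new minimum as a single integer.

Old min = -19 (at index 0)
Change: A[2] 44 -> -14
Changed element was NOT the old min.
  New min = min(old_min, new_val) = min(-19, -14) = -19

Answer: -19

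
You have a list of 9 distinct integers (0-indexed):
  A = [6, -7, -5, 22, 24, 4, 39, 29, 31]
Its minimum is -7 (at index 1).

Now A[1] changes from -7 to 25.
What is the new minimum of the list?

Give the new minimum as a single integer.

Answer: -5

Derivation:
Old min = -7 (at index 1)
Change: A[1] -7 -> 25
Changed element WAS the min. Need to check: is 25 still <= all others?
  Min of remaining elements: -5
  New min = min(25, -5) = -5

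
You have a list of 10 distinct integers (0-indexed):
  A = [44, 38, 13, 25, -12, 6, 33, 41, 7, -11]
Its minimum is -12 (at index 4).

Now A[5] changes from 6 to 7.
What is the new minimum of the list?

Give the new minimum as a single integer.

Old min = -12 (at index 4)
Change: A[5] 6 -> 7
Changed element was NOT the old min.
  New min = min(old_min, new_val) = min(-12, 7) = -12

Answer: -12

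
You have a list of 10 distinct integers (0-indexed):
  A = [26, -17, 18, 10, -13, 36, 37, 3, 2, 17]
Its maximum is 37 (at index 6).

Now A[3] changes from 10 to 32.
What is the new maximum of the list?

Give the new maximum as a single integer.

Old max = 37 (at index 6)
Change: A[3] 10 -> 32
Changed element was NOT the old max.
  New max = max(old_max, new_val) = max(37, 32) = 37

Answer: 37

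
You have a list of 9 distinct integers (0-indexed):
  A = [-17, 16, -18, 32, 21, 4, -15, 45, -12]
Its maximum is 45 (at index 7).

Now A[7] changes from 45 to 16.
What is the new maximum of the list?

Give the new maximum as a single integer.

Old max = 45 (at index 7)
Change: A[7] 45 -> 16
Changed element WAS the max -> may need rescan.
  Max of remaining elements: 32
  New max = max(16, 32) = 32

Answer: 32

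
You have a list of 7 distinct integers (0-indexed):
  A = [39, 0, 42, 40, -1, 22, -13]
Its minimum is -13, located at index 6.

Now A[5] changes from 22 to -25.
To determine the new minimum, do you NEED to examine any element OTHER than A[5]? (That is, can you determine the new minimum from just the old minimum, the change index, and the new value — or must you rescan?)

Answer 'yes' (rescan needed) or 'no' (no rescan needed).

Answer: no

Derivation:
Old min = -13 at index 6
Change at index 5: 22 -> -25
Index 5 was NOT the min. New min = min(-13, -25). No rescan of other elements needed.
Needs rescan: no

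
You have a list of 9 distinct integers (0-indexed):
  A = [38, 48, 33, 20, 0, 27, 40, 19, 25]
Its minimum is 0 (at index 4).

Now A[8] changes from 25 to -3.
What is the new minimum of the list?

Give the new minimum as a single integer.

Answer: -3

Derivation:
Old min = 0 (at index 4)
Change: A[8] 25 -> -3
Changed element was NOT the old min.
  New min = min(old_min, new_val) = min(0, -3) = -3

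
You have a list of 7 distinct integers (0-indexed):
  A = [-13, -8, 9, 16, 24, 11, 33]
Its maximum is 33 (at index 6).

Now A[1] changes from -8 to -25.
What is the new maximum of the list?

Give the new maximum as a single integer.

Answer: 33

Derivation:
Old max = 33 (at index 6)
Change: A[1] -8 -> -25
Changed element was NOT the old max.
  New max = max(old_max, new_val) = max(33, -25) = 33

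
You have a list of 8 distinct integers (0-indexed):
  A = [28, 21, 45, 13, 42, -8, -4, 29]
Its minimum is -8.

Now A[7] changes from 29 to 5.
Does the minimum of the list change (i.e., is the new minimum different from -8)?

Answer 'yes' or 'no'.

Answer: no

Derivation:
Old min = -8
Change: A[7] 29 -> 5
Changed element was NOT the min; min changes only if 5 < -8.
New min = -8; changed? no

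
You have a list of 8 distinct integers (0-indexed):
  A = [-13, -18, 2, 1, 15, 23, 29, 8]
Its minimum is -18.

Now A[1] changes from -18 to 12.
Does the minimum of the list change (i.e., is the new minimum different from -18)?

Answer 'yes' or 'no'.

Old min = -18
Change: A[1] -18 -> 12
Changed element was the min; new min must be rechecked.
New min = -13; changed? yes

Answer: yes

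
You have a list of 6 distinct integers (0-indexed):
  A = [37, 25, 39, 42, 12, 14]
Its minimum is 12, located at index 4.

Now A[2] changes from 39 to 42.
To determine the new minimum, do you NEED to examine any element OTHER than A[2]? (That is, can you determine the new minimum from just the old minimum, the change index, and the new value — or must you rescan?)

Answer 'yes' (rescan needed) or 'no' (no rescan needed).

Old min = 12 at index 4
Change at index 2: 39 -> 42
Index 2 was NOT the min. New min = min(12, 42). No rescan of other elements needed.
Needs rescan: no

Answer: no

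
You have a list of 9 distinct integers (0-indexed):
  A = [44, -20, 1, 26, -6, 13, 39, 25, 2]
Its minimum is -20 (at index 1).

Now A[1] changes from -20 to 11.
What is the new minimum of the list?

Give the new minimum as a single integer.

Old min = -20 (at index 1)
Change: A[1] -20 -> 11
Changed element WAS the min. Need to check: is 11 still <= all others?
  Min of remaining elements: -6
  New min = min(11, -6) = -6

Answer: -6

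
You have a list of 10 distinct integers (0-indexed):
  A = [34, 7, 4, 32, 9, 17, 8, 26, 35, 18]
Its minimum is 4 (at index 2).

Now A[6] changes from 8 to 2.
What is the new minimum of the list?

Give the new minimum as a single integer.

Answer: 2

Derivation:
Old min = 4 (at index 2)
Change: A[6] 8 -> 2
Changed element was NOT the old min.
  New min = min(old_min, new_val) = min(4, 2) = 2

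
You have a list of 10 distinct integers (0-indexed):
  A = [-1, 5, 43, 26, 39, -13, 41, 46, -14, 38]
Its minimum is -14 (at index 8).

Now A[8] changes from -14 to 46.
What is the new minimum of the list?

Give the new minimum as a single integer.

Old min = -14 (at index 8)
Change: A[8] -14 -> 46
Changed element WAS the min. Need to check: is 46 still <= all others?
  Min of remaining elements: -13
  New min = min(46, -13) = -13

Answer: -13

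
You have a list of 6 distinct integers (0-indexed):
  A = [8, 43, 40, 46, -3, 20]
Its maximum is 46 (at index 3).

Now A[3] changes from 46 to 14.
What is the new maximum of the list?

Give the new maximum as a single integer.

Old max = 46 (at index 3)
Change: A[3] 46 -> 14
Changed element WAS the max -> may need rescan.
  Max of remaining elements: 43
  New max = max(14, 43) = 43

Answer: 43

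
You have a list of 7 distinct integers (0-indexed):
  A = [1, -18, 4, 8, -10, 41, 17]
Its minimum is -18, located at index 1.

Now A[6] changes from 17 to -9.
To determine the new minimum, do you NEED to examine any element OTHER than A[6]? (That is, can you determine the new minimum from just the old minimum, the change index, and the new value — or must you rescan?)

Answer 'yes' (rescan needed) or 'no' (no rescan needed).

Old min = -18 at index 1
Change at index 6: 17 -> -9
Index 6 was NOT the min. New min = min(-18, -9). No rescan of other elements needed.
Needs rescan: no

Answer: no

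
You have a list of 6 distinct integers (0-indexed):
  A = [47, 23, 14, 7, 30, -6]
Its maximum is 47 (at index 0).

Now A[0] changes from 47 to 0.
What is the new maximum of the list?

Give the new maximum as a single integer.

Old max = 47 (at index 0)
Change: A[0] 47 -> 0
Changed element WAS the max -> may need rescan.
  Max of remaining elements: 30
  New max = max(0, 30) = 30

Answer: 30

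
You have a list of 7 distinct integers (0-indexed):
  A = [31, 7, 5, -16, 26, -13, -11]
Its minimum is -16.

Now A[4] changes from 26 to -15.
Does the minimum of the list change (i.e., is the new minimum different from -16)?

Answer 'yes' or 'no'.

Old min = -16
Change: A[4] 26 -> -15
Changed element was NOT the min; min changes only if -15 < -16.
New min = -16; changed? no

Answer: no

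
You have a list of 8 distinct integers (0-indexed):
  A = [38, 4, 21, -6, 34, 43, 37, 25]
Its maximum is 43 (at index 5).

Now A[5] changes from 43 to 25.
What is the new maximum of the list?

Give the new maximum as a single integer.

Answer: 38

Derivation:
Old max = 43 (at index 5)
Change: A[5] 43 -> 25
Changed element WAS the max -> may need rescan.
  Max of remaining elements: 38
  New max = max(25, 38) = 38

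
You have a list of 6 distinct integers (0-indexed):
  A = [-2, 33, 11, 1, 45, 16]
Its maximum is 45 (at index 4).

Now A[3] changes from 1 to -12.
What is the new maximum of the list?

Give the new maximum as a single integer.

Old max = 45 (at index 4)
Change: A[3] 1 -> -12
Changed element was NOT the old max.
  New max = max(old_max, new_val) = max(45, -12) = 45

Answer: 45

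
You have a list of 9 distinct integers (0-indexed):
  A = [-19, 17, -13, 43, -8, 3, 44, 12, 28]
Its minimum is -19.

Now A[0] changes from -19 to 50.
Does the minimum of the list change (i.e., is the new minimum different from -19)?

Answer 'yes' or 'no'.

Old min = -19
Change: A[0] -19 -> 50
Changed element was the min; new min must be rechecked.
New min = -13; changed? yes

Answer: yes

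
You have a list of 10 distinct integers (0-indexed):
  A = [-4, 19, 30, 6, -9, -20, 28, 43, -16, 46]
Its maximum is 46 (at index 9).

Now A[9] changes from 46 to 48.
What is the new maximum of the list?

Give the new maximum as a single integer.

Answer: 48

Derivation:
Old max = 46 (at index 9)
Change: A[9] 46 -> 48
Changed element WAS the max -> may need rescan.
  Max of remaining elements: 43
  New max = max(48, 43) = 48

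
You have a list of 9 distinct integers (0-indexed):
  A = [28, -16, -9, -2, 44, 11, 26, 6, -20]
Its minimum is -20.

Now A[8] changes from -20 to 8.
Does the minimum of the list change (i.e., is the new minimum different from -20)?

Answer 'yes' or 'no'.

Old min = -20
Change: A[8] -20 -> 8
Changed element was the min; new min must be rechecked.
New min = -16; changed? yes

Answer: yes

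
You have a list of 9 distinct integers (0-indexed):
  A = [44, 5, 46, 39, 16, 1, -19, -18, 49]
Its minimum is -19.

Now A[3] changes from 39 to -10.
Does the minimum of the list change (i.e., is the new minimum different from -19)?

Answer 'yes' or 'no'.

Old min = -19
Change: A[3] 39 -> -10
Changed element was NOT the min; min changes only if -10 < -19.
New min = -19; changed? no

Answer: no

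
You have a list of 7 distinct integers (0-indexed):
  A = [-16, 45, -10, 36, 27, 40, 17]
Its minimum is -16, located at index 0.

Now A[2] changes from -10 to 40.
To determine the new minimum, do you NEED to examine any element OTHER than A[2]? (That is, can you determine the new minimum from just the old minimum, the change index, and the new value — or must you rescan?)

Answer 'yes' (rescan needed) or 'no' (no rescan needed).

Answer: no

Derivation:
Old min = -16 at index 0
Change at index 2: -10 -> 40
Index 2 was NOT the min. New min = min(-16, 40). No rescan of other elements needed.
Needs rescan: no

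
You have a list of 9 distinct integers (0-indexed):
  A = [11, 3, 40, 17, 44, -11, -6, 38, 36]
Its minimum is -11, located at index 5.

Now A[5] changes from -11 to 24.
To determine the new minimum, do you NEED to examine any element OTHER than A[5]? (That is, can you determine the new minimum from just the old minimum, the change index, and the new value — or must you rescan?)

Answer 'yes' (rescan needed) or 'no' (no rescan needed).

Answer: yes

Derivation:
Old min = -11 at index 5
Change at index 5: -11 -> 24
Index 5 WAS the min and new value 24 > old min -11. Must rescan other elements to find the new min.
Needs rescan: yes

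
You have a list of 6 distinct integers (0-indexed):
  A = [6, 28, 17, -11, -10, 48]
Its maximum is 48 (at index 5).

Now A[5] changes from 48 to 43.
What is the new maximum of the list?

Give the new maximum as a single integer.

Old max = 48 (at index 5)
Change: A[5] 48 -> 43
Changed element WAS the max -> may need rescan.
  Max of remaining elements: 28
  New max = max(43, 28) = 43

Answer: 43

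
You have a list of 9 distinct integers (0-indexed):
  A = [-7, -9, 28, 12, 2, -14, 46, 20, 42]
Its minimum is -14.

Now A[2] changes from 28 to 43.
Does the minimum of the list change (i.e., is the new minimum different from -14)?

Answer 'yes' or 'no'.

Answer: no

Derivation:
Old min = -14
Change: A[2] 28 -> 43
Changed element was NOT the min; min changes only if 43 < -14.
New min = -14; changed? no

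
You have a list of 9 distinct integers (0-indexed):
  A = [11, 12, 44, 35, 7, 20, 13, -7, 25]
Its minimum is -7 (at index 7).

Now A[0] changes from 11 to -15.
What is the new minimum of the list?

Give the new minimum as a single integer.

Old min = -7 (at index 7)
Change: A[0] 11 -> -15
Changed element was NOT the old min.
  New min = min(old_min, new_val) = min(-7, -15) = -15

Answer: -15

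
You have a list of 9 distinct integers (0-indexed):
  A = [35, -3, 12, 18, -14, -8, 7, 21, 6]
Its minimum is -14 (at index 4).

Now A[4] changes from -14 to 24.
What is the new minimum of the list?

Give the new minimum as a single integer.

Old min = -14 (at index 4)
Change: A[4] -14 -> 24
Changed element WAS the min. Need to check: is 24 still <= all others?
  Min of remaining elements: -8
  New min = min(24, -8) = -8

Answer: -8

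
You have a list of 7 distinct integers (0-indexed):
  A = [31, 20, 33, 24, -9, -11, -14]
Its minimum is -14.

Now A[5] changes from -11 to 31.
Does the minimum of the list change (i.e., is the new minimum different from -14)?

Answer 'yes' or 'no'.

Old min = -14
Change: A[5] -11 -> 31
Changed element was NOT the min; min changes only if 31 < -14.
New min = -14; changed? no

Answer: no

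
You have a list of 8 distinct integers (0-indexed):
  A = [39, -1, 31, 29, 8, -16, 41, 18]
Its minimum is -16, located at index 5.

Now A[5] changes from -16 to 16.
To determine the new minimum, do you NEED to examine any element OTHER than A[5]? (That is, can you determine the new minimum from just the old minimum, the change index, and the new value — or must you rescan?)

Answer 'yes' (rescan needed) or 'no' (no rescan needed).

Old min = -16 at index 5
Change at index 5: -16 -> 16
Index 5 WAS the min and new value 16 > old min -16. Must rescan other elements to find the new min.
Needs rescan: yes

Answer: yes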